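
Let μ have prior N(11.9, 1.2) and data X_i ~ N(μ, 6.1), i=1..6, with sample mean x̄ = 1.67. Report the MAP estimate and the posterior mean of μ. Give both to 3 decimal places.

μ_MAP = 6.362, E[μ|data] = 6.362

Posterior for μ is Normal. Precision-weighted mean: (1/1.2·11.9 + 6/6.1·1.67) / (1/1.2 + 6/6.1) = 6.362.
A Normal posterior is symmetric, so mode = mean.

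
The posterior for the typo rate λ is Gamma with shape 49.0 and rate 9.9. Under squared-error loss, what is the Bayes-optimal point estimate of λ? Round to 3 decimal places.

4.949

Mode = (α−1)/β = 48.0/9.9 = 4.848.
Mean = α/β = 49.0/9.9 = 4.949.
Squared-error loss ⇒ the optimal estimator is the posterior mean.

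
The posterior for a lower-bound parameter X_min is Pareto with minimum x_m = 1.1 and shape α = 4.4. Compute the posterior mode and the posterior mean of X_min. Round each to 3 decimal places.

MAP = 1.100, posterior mean = 1.424

The Pareto density is strictly decreasing on [x_m, ∞), so the mode is x_m = 1.100.
Mean = α·x_m/(α−1) = 4.4·1.1/3.4 = 1.424.
Right-skewed posterior ⇒ mode < mean.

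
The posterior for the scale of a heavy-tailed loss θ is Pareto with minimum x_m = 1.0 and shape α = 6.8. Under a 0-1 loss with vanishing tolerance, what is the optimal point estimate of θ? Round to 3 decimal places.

The Pareto density is strictly decreasing on [x_m, ∞), so the mode is x_m = 1.000.
Mean = α·x_m/(α−1) = 6.8·1.0/5.8 = 1.172.
This is the posterior mode — the MAP estimate.

1.000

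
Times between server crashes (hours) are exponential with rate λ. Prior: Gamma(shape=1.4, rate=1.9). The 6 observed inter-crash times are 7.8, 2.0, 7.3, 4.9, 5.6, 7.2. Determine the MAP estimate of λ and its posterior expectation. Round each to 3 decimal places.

Σ times = 34.8. Posterior: Gamma(shape = 1.4+6 = 7.4, rate = 1.9+34.8 = 36.7).
Mode = (α−1)/β = 6.4/36.7 = 0.174.
Mean = α/β = 7.4/36.7 = 0.202.
The posterior is right-skewed, so the mean exceeds the mode.

λ_MAP = 0.174, E[λ|data] = 0.202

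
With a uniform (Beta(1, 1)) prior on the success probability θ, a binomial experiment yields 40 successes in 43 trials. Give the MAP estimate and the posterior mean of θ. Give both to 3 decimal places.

MAP = 0.930, posterior mean = 0.911

Posterior: Beta(1+40, 1+3) = Beta(41, 4).
Mode = (41−1)/(41+4−2) = 40/43 = 0.930.
With a flat prior the MAP equals the MLE, 40/43.
Mean = 41/(41+4) = 41/45 = 0.911.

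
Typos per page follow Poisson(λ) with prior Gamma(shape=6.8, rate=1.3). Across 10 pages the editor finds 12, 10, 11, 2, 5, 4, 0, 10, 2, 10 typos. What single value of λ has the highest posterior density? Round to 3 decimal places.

6.354

Σ counts = 66. Posterior: Gamma(shape = 6.8+66 = 72.8, rate = 1.3+10 = 11.3).
Mode = (α−1)/β = 71.8/11.3 = 6.354.
Mean = α/β = 72.8/11.3 = 6.442.
This is the posterior mode — the MAP estimate.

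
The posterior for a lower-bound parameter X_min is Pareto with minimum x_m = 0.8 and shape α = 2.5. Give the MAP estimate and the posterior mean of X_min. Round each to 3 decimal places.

The Pareto density is strictly decreasing on [x_m, ∞), so the mode is x_m = 0.800.
Mean = α·x_m/(α−1) = 2.5·0.8/1.5 = 1.333.
Mean > mode: the posterior has a right tail.

MAP estimate = 0.800, posterior mean = 1.333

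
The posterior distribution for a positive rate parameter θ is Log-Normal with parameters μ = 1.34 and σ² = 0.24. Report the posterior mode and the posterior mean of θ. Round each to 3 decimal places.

MAP = 3.004; posterior mean = 4.306

Mode = exp(μ − σ²) = exp(1.10) = 3.004.
Mean = exp(μ + σ²/2) = exp(1.460) = 4.306.
Right-skewed posterior ⇒ mode < mean.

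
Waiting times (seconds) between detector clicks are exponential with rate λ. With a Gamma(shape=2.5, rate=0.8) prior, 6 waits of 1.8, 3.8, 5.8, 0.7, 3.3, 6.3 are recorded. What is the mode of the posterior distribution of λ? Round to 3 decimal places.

Σ times = 21.7. Posterior: Gamma(shape = 2.5+6 = 8.5, rate = 0.8+21.7 = 22.5).
Mode = (α−1)/β = 7.5/22.5 = 0.333.
Mean = α/β = 8.5/22.5 = 0.378.
This is the posterior mode — the MAP estimate.

0.333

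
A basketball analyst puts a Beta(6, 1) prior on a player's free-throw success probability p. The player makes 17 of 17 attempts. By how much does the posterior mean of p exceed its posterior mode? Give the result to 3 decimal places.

Posterior: Beta(6+17, 1+0) = Beta(23, 1).
Since β = 1 ≤ 1 and α > 1, the Beta density is monotone increasing on [0,1]; the mode is at 1.
Mean = 23/(23+1) = 0.958.
Difference = 0.958 − 1.000 = -0.042.
Left-skewed posterior ⇒ mean < mode.

-0.042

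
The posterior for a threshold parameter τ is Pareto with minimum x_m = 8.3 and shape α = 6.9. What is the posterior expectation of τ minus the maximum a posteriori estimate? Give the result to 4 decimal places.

The Pareto density is strictly decreasing on [x_m, ∞), so the mode is x_m = 8.3000.
Mean = α·x_m/(α−1) = 6.9·8.3/5.9 = 9.7068.
Difference = 9.7068 − 8.3000 = 1.4068.

1.4068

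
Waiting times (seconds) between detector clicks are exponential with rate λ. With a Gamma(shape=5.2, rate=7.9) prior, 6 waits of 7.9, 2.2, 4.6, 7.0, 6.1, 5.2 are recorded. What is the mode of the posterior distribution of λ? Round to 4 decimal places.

0.2494

Σ times = 33.0. Posterior: Gamma(shape = 5.2+6 = 11.2, rate = 7.9+33.0 = 40.9).
Mode = (α−1)/β = 10.2/40.9 = 0.2494.
Mean = α/β = 11.2/40.9 = 0.2738.
This is the posterior mode — the MAP estimate.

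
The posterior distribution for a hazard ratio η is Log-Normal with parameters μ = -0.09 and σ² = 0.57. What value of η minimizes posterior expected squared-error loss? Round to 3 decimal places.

1.215

Mode = exp(μ − σ²) = exp(-0.66) = 0.517.
Mean = exp(μ + σ²/2) = exp(0.195) = 1.215.
Squared-error loss ⇒ the optimal estimator is the posterior mean.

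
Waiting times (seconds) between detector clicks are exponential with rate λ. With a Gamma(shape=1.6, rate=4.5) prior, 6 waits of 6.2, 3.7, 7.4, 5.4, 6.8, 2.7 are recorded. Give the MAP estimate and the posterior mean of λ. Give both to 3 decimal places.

Σ times = 32.2. Posterior: Gamma(shape = 1.6+6 = 7.6, rate = 4.5+32.2 = 36.7).
Mode = (α−1)/β = 6.6/36.7 = 0.180.
Mean = α/β = 7.6/36.7 = 0.207.

MAP = 0.180; posterior mean = 0.207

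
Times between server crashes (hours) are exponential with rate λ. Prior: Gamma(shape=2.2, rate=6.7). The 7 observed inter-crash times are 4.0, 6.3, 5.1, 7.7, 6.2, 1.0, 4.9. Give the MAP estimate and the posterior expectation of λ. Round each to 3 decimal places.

Σ times = 35.2. Posterior: Gamma(shape = 2.2+7 = 9.2, rate = 6.7+35.2 = 41.9).
Mode = (α−1)/β = 8.2/41.9 = 0.196.
Mean = α/β = 9.2/41.9 = 0.220.

MAP = 0.196, posterior mean = 0.220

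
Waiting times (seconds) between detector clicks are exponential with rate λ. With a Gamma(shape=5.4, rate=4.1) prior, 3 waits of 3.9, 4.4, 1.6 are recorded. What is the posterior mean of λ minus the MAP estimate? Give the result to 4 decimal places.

0.0714

Σ times = 9.9. Posterior: Gamma(shape = 5.4+3 = 8.4, rate = 4.1+9.9 = 14.0).
Mode = (α−1)/β = 7.4/14.0 = 0.5286.
Mean = α/β = 8.4/14.0 = 0.6000.
Difference = 0.6000 − 0.5286 = 0.0714.
The mean is pulled above the mode by the posterior's right skew.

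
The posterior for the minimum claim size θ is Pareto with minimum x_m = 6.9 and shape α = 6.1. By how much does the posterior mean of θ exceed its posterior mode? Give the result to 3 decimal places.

The Pareto density is strictly decreasing on [x_m, ∞), so the mode is x_m = 6.900.
Mean = α·x_m/(α−1) = 6.1·6.9/5.1 = 8.253.
Difference = 8.253 − 6.900 = 1.353.

1.353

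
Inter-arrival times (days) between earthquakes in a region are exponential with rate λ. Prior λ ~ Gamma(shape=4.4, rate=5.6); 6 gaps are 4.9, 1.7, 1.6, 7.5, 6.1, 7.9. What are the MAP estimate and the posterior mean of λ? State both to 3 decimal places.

MAP: 0.266. Posterior mean: 0.295.

Σ times = 29.7. Posterior: Gamma(shape = 4.4+6 = 10.4, rate = 5.6+29.7 = 35.3).
Mode = (α−1)/β = 9.4/35.3 = 0.266.
Mean = α/β = 10.4/35.3 = 0.295.
Right-skewed posterior ⇒ mode < mean.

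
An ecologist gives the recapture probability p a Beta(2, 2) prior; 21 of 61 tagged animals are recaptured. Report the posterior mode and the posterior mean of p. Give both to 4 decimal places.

Posterior: Beta(2+21, 2+40) = Beta(23, 42).
Mode = (23−1)/(23+42−2) = 22/63 = 0.3492.
Mean = 23/(23+42) = 23/65 = 0.3538.
The mean is pulled above the mode by the posterior's right skew.

MAP = 0.3492, posterior mean = 0.3538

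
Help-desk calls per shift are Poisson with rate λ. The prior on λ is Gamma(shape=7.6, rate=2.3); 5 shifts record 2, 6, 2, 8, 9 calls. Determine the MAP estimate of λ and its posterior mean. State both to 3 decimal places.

Σ counts = 27. Posterior: Gamma(shape = 7.6+27 = 34.6, rate = 2.3+5 = 7.3).
Mode = (α−1)/β = 33.6/7.3 = 4.603.
Mean = α/β = 34.6/7.3 = 4.740.
The mean is pulled above the mode by the posterior's right skew.

λ_MAP = 4.603, E[λ|data] = 4.740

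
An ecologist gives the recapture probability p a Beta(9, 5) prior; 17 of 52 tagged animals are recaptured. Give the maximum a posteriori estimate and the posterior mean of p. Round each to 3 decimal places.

Posterior: Beta(9+17, 5+35) = Beta(26, 40).
Mode = (26−1)/(26+40−2) = 25/64 = 0.391.
Mean = 26/(26+40) = 26/66 = 0.394.

MAP: 0.391. Posterior mean: 0.394.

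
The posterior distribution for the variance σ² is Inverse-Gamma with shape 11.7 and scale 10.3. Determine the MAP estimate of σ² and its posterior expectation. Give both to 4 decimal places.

Mode = β/(α+1) = 10.3/12.7 = 0.8110.
Mean = β/(α−1) = 10.3/10.7 = 0.9626.
Right-skewed posterior ⇒ mode < mean.

MAP = 0.8110; posterior mean = 0.9626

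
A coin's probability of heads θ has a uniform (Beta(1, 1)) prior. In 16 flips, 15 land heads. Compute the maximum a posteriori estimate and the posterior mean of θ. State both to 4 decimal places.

MAP: 0.9375. Posterior mean: 0.8889.

Posterior: Beta(1+15, 1+1) = Beta(16, 2).
Mode = (16−1)/(16+2−2) = 15/16 = 0.9375.
With a flat prior the MAP equals the MLE, 15/16.
Mean = 16/(16+2) = 16/18 = 0.8889.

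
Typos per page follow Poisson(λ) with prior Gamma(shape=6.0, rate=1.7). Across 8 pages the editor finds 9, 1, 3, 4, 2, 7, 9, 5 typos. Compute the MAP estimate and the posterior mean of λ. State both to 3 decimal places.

MAP: 4.639. Posterior mean: 4.742.

Σ counts = 40. Posterior: Gamma(shape = 6.0+40 = 46.0, rate = 1.7+8 = 9.7).
Mode = (α−1)/β = 45.0/9.7 = 4.639.
Mean = α/β = 46.0/9.7 = 4.742.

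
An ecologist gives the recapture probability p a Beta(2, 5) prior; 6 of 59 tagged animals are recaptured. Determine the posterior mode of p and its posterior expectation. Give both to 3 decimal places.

Posterior: Beta(2+6, 5+53) = Beta(8, 58).
Mode = (8−1)/(8+58−2) = 7/64 = 0.109.
Mean = 8/(8+58) = 8/66 = 0.121.

MAP: 0.109. Posterior mean: 0.121.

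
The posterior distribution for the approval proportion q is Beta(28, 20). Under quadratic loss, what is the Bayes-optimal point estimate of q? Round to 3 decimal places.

Mode = (28−1)/(28+20−2) = 27/46 = 0.587.
Mean = 28/(28+20) = 28/48 = 0.583.
Quadratic loss ⇒ the optimal estimator is the posterior mean.

0.583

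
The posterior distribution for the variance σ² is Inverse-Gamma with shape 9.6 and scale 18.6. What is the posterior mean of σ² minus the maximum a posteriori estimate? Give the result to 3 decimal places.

0.408

Mode = β/(α+1) = 18.6/10.6 = 1.755.
Mean = β/(α−1) = 18.6/8.6 = 2.163.
Difference = 2.163 − 1.755 = 0.408.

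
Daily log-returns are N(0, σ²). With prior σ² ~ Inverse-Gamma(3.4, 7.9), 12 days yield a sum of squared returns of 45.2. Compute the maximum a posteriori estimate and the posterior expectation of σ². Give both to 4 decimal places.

MAP: 2.9327. Posterior mean: 3.6310.

Posterior: Inverse-Gamma(shape = 3.4+12/2 = 9.4, scale = 7.9+45.2/2 = 30.5).
Mode = β/(α+1) = 30.5/10.4 = 2.9327.
Mean = β/(α−1) = 30.5/8.4 = 3.6310.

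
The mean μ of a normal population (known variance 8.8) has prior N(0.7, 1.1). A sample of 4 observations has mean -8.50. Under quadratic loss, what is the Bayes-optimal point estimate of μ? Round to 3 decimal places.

-2.367

Posterior for μ is Normal. Precision-weighted mean: (1/1.1·0.7 + 4/8.8·-8.50) / (1/1.1 + 4/8.8) = -2.367.
A Normal posterior is symmetric, so mode = mean.
Quadratic loss ⇒ the optimal estimator is the posterior mean.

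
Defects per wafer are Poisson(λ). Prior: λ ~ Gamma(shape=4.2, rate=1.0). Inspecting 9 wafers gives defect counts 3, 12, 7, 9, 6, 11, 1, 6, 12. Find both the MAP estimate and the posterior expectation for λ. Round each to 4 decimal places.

Σ counts = 67. Posterior: Gamma(shape = 4.2+67 = 71.2, rate = 1.0+9 = 10.0).
Mode = (α−1)/β = 70.2/10.0 = 7.0200.
Mean = α/β = 71.2/10.0 = 7.1200.
The posterior is right-skewed, so the mean exceeds the mode.

MAP = 7.0200, posterior mean = 7.1200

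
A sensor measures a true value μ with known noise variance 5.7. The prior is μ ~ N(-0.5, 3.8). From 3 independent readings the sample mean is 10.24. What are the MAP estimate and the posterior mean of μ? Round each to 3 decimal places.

Posterior for μ is Normal. Precision-weighted mean: (1/3.8·-0.5 + 3/5.7·10.24) / (1/3.8 + 3/5.7) = 6.660.
A Normal posterior is symmetric, so mode = mean.

MAP = 6.660; posterior mean = 6.660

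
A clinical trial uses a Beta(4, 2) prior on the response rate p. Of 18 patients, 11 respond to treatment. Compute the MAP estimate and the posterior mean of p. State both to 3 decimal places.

Posterior: Beta(4+11, 2+7) = Beta(15, 9).
Mode = (15−1)/(15+9−2) = 14/22 = 0.636.
Mean = 15/(15+9) = 15/24 = 0.625.
Left-skewed posterior ⇒ mean < mode.

MAP = 0.636; posterior mean = 0.625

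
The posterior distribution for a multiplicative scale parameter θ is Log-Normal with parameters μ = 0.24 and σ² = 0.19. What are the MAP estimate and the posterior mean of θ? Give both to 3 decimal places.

Mode = exp(μ − σ²) = exp(0.05) = 1.051.
Mean = exp(μ + σ²/2) = exp(0.335) = 1.398.

MAP = 1.051, posterior mean = 1.398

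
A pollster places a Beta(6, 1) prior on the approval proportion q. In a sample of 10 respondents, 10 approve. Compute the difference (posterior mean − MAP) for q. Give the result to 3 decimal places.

-0.059

Posterior: Beta(6+10, 1+0) = Beta(16, 1).
Since β = 1 ≤ 1 and α > 1, the Beta density is monotone increasing on [0,1]; the mode is at 1.
Mean = 16/(16+1) = 0.941.
Difference = 0.941 − 1.000 = -0.059.
The posterior is left-skewed, so the mode exceeds the mean.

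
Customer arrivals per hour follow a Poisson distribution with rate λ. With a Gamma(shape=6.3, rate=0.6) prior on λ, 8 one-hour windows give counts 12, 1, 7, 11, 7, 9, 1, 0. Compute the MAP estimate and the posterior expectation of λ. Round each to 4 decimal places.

MAP estimate = 6.1977, posterior expectation = 6.3140

Σ counts = 48. Posterior: Gamma(shape = 6.3+48 = 54.3, rate = 0.6+8 = 8.6).
Mode = (α−1)/β = 53.3/8.6 = 6.1977.
Mean = α/β = 54.3/8.6 = 6.3140.
Right-skewed posterior ⇒ mode < mean.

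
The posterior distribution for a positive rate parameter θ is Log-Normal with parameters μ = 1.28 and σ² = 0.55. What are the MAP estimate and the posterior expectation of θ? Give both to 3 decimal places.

Mode = exp(μ − σ²) = exp(0.73) = 2.075.
Mean = exp(μ + σ²/2) = exp(1.555) = 4.735.
Right-skewed posterior ⇒ mode < mean.

θ_MAP = 2.075, E[θ|data] = 4.735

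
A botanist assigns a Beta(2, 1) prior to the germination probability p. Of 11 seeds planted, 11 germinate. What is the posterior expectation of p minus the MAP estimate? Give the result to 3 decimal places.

Posterior: Beta(2+11, 1+0) = Beta(13, 1).
Since β = 1 ≤ 1 and α > 1, the Beta density is monotone increasing on [0,1]; the mode is at 1.
Mean = 13/(13+1) = 0.929.
Difference = 0.929 − 1.000 = -0.071.

-0.071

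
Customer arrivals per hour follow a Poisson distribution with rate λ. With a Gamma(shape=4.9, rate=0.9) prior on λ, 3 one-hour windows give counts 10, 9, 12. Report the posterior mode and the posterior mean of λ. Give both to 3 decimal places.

Σ counts = 31. Posterior: Gamma(shape = 4.9+31 = 35.9, rate = 0.9+3 = 3.9).
Mode = (α−1)/β = 34.9/3.9 = 8.949.
Mean = α/β = 35.9/3.9 = 9.205.
Right-skewed posterior ⇒ mode < mean.

posterior mode = 8.949, posterior mean = 9.205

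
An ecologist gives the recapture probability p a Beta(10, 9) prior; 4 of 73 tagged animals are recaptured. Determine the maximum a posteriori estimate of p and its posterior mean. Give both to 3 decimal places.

Posterior: Beta(10+4, 9+69) = Beta(14, 78).
Mode = (14−1)/(14+78−2) = 13/90 = 0.144.
Mean = 14/(14+78) = 14/92 = 0.152.
The posterior is right-skewed, so the mean exceeds the mode.

MAP: 0.144. Posterior mean: 0.152.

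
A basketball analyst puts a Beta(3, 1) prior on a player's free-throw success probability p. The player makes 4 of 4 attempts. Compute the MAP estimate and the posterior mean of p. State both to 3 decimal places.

Posterior: Beta(3+4, 1+0) = Beta(7, 1).
Since β = 1 ≤ 1 and α > 1, the Beta density is monotone increasing on [0,1]; the mode is at 1.
Mean = 7/(7+1) = 0.875.

MAP estimate = 1.000, posterior mean = 0.875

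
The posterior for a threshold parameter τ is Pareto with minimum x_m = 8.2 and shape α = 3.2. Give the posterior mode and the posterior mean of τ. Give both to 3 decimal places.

The Pareto density is strictly decreasing on [x_m, ∞), so the mode is x_m = 8.200.
Mean = α·x_m/(α−1) = 3.2·8.2/2.2 = 11.927.

τ_MAP = 8.200, E[τ|data] = 11.927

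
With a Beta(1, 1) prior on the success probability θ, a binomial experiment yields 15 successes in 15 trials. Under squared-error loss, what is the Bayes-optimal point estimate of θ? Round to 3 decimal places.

0.941

Posterior: Beta(1+15, 1+0) = Beta(16, 1).
Since β = 1 ≤ 1 and α > 1, the Beta density is monotone increasing on [0,1]; the mode is at 1.
Mean = 16/(16+1) = 0.941.
Squared-error loss ⇒ the optimal estimator is the posterior mean.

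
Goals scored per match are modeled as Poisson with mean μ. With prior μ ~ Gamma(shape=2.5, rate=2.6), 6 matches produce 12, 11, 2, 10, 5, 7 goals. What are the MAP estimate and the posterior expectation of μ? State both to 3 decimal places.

MAP: 5.640. Posterior mean: 5.756.

Σ counts = 47. Posterior: Gamma(shape = 2.5+47 = 49.5, rate = 2.6+6 = 8.6).
Mode = (α−1)/β = 48.5/8.6 = 5.640.
Mean = α/β = 49.5/8.6 = 5.756.
Mean > mode: the posterior has a right tail.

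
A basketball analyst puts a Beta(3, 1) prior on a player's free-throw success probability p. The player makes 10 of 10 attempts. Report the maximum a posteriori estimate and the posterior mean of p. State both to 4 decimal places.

Posterior: Beta(3+10, 1+0) = Beta(13, 1).
Since β = 1 ≤ 1 and α > 1, the Beta density is monotone increasing on [0,1]; the mode is at 1.
Mean = 13/(13+1) = 0.9286.

maximum a posteriori estimate = 1.0000, posterior mean = 0.9286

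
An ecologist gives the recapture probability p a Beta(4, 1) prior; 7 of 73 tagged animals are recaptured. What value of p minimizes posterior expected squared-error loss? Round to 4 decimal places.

Posterior: Beta(4+7, 1+66) = Beta(11, 67).
Mode = (11−1)/(11+67−2) = 10/76 = 0.1316.
Mean = 11/(11+67) = 11/78 = 0.1410.
Squared-error loss ⇒ the optimal estimator is the posterior mean.

0.1410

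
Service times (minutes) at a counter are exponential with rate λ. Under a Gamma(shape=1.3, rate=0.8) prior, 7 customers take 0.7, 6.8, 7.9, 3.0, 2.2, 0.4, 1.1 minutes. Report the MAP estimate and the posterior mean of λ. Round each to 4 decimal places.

MAP estimate = 0.3188, posterior mean = 0.3624

Σ times = 22.1. Posterior: Gamma(shape = 1.3+7 = 8.3, rate = 0.8+22.1 = 22.9).
Mode = (α−1)/β = 7.3/22.9 = 0.3188.
Mean = α/β = 8.3/22.9 = 0.3624.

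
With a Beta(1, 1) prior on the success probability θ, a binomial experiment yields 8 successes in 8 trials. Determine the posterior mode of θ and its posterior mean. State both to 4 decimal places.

MAP: 1.0000. Posterior mean: 0.9000.

Posterior: Beta(1+8, 1+0) = Beta(9, 1).
Since β = 1 ≤ 1 and α > 1, the Beta density is monotone increasing on [0,1]; the mode is at 1.
Mean = 9/(9+1) = 0.9000.
The mean is pulled below the mode by the posterior's left skew.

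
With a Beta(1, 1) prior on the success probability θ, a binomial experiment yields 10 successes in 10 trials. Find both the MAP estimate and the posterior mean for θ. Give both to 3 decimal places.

θ_MAP = 1.000, E[θ|data] = 0.917

Posterior: Beta(1+10, 1+0) = Beta(11, 1).
Since β = 1 ≤ 1 and α > 1, the Beta density is monotone increasing on [0,1]; the mode is at 1.
Mean = 11/(11+1) = 0.917.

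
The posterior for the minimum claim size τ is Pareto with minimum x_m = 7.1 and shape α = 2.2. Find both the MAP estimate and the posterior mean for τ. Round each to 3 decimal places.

MAP = 7.100, posterior mean = 13.017

The Pareto density is strictly decreasing on [x_m, ∞), so the mode is x_m = 7.100.
Mean = α·x_m/(α−1) = 2.2·7.1/1.2 = 13.017.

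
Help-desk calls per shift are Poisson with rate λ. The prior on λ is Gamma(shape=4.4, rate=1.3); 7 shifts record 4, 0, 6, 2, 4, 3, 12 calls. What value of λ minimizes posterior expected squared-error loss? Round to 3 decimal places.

4.265

Σ counts = 31. Posterior: Gamma(shape = 4.4+31 = 35.4, rate = 1.3+7 = 8.3).
Mode = (α−1)/β = 34.4/8.3 = 4.145.
Mean = α/β = 35.4/8.3 = 4.265.
Squared-error loss ⇒ the optimal estimator is the posterior mean.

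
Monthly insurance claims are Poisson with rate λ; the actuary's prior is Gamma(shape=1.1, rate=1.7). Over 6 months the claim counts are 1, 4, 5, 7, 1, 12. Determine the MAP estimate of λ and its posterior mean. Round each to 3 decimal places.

MAP = 3.909; posterior mean = 4.039

Σ counts = 30. Posterior: Gamma(shape = 1.1+30 = 31.1, rate = 1.7+6 = 7.7).
Mode = (α−1)/β = 30.1/7.7 = 3.909.
Mean = α/β = 31.1/7.7 = 4.039.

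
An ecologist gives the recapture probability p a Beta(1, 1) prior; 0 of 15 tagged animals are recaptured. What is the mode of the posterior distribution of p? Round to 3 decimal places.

0.000

Posterior: Beta(1+0, 1+15) = Beta(1, 16).
Since α = 1 ≤ 1 and β > 1, the Beta density is monotone decreasing on [0,1]; the mode is at 0.
Mean = 1/(1+16) = 0.059.
This is the posterior mode — the MAP estimate.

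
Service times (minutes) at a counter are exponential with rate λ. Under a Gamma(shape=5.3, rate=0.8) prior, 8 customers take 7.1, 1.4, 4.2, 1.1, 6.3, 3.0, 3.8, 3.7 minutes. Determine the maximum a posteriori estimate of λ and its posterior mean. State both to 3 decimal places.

Σ times = 30.6. Posterior: Gamma(shape = 5.3+8 = 13.3, rate = 0.8+30.6 = 31.4).
Mode = (α−1)/β = 12.3/31.4 = 0.392.
Mean = α/β = 13.3/31.4 = 0.424.

maximum a posteriori estimate = 0.392, posterior mean = 0.424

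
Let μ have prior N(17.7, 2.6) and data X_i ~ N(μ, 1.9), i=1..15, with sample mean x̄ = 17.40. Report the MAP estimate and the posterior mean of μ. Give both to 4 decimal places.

MAP = 17.4139, posterior mean = 17.4139

Posterior for μ is Normal. Precision-weighted mean: (1/2.6·17.7 + 15/1.9·17.40) / (1/2.6 + 15/1.9) = 17.4139.
A Normal posterior is symmetric, so mode = mean.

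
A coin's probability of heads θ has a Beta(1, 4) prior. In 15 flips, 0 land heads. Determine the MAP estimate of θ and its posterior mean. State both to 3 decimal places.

Posterior: Beta(1+0, 4+15) = Beta(1, 19).
Since α = 1 ≤ 1 and β > 1, the Beta density is monotone decreasing on [0,1]; the mode is at 0.
Mean = 1/(1+19) = 0.050.

MAP estimate = 0.000, posterior mean = 0.050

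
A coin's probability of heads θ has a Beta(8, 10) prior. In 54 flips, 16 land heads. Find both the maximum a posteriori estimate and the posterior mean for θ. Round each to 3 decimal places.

maximum a posteriori estimate = 0.329, posterior mean = 0.333

Posterior: Beta(8+16, 10+38) = Beta(24, 48).
Mode = (24−1)/(24+48−2) = 23/70 = 0.329.
Mean = 24/(24+48) = 24/72 = 0.333.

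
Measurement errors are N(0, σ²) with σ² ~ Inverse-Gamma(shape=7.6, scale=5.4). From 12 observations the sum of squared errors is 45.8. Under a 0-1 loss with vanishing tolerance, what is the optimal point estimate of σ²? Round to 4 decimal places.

1.9384

Posterior: Inverse-Gamma(shape = 7.6+12/2 = 13.6, scale = 5.4+45.8/2 = 28.3).
Mode = β/(α+1) = 28.3/14.6 = 1.9384.
Mean = β/(α−1) = 28.3/12.6 = 2.2460.
This is the posterior mode — the MAP estimate.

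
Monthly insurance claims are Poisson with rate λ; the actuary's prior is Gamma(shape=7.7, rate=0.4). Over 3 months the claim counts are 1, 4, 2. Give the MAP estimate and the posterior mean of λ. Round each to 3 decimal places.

MAP = 4.029; posterior mean = 4.324

Σ counts = 7. Posterior: Gamma(shape = 7.7+7 = 14.7, rate = 0.4+3 = 3.4).
Mode = (α−1)/β = 13.7/3.4 = 4.029.
Mean = α/β = 14.7/3.4 = 4.324.
The mean is pulled above the mode by the posterior's right skew.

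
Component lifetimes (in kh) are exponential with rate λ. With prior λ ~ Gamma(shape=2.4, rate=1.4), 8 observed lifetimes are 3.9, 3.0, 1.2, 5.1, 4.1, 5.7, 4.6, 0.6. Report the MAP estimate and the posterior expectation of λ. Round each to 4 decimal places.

Σ times = 28.2. Posterior: Gamma(shape = 2.4+8 = 10.4, rate = 1.4+28.2 = 29.6).
Mode = (α−1)/β = 9.4/29.6 = 0.3176.
Mean = α/β = 10.4/29.6 = 0.3514.
The mean is pulled above the mode by the posterior's right skew.

MAP estimate = 0.3176, posterior expectation = 0.3514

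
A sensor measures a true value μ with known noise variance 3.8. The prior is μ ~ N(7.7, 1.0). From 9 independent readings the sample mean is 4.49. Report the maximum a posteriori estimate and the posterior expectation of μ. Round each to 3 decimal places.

Posterior for μ is Normal. Precision-weighted mean: (1/1.0·7.7 + 9/3.8·4.49) / (1/1.0 + 9/3.8) = 5.443.
A Normal posterior is symmetric, so mode = mean.

μ_MAP = 5.443, E[μ|data] = 5.443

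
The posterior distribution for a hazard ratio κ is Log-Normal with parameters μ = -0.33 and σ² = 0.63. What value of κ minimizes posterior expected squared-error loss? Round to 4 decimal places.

0.9851

Mode = exp(μ − σ²) = exp(-0.96) = 0.3829.
Mean = exp(μ + σ²/2) = exp(-0.015) = 0.9851.
Squared-error loss ⇒ the optimal estimator is the posterior mean.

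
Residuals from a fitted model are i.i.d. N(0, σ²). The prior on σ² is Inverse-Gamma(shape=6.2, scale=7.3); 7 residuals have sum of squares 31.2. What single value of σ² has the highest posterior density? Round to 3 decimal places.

Posterior: Inverse-Gamma(shape = 6.2+7/2 = 9.7, scale = 7.3+31.2/2 = 22.9).
Mode = β/(α+1) = 22.9/10.7 = 2.140.
Mean = β/(α−1) = 22.9/8.7 = 2.632.
This is the posterior mode — the MAP estimate.

2.140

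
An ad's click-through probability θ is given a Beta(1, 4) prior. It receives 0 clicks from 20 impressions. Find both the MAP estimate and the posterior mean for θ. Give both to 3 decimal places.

MAP estimate = 0.000, posterior mean = 0.040

Posterior: Beta(1+0, 4+20) = Beta(1, 24).
Since α = 1 ≤ 1 and β > 1, the Beta density is monotone decreasing on [0,1]; the mode is at 0.
Mean = 1/(1+24) = 0.040.
Right-skewed posterior ⇒ mode < mean.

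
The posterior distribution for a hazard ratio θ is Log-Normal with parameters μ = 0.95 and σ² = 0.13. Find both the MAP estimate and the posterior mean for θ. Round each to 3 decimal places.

Mode = exp(μ − σ²) = exp(0.82) = 2.270.
Mean = exp(μ + σ²/2) = exp(1.015) = 2.759.

MAP estimate = 2.270, posterior mean = 2.759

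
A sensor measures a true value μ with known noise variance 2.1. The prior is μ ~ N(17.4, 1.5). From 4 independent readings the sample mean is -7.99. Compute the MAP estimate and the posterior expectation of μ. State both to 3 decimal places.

Posterior for μ is Normal. Precision-weighted mean: (1/1.5·17.4 + 4/2.1·-7.99) / (1/1.5 + 4/2.1) = -1.407.
A Normal posterior is symmetric, so mode = mean.

μ_MAP = -1.407, E[μ|data] = -1.407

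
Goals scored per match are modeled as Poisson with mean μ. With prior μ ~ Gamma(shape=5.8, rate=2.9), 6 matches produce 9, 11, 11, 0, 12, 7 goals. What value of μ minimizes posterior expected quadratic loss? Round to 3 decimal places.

6.270

Σ counts = 50. Posterior: Gamma(shape = 5.8+50 = 55.8, rate = 2.9+6 = 8.9).
Mode = (α−1)/β = 54.8/8.9 = 6.157.
Mean = α/β = 55.8/8.9 = 6.270.
Quadratic loss ⇒ the optimal estimator is the posterior mean.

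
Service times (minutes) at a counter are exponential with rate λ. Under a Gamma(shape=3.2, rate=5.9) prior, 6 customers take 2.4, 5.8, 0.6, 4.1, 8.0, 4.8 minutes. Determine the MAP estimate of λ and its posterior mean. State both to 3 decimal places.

MAP = 0.259, posterior mean = 0.291

Σ times = 25.7. Posterior: Gamma(shape = 3.2+6 = 9.2, rate = 5.9+25.7 = 31.6).
Mode = (α−1)/β = 8.2/31.6 = 0.259.
Mean = α/β = 9.2/31.6 = 0.291.
The posterior is right-skewed, so the mean exceeds the mode.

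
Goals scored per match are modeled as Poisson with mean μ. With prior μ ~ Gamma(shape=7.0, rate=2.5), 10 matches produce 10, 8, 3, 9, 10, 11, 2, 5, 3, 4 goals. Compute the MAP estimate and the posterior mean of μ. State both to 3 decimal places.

MAP = 5.680; posterior mean = 5.760

Σ counts = 65. Posterior: Gamma(shape = 7.0+65 = 72.0, rate = 2.5+10 = 12.5).
Mode = (α−1)/β = 71.0/12.5 = 5.680.
Mean = α/β = 72.0/12.5 = 5.760.
The mean is pulled above the mode by the posterior's right skew.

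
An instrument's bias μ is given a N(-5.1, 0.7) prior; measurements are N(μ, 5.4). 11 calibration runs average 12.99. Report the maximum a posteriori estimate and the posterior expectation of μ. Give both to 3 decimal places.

Posterior for μ is Normal. Precision-weighted mean: (1/0.7·-5.1 + 11/5.4·12.99) / (1/0.7 + 11/5.4) = 5.533.
A Normal posterior is symmetric, so mode = mean.

MAP: 5.533. Posterior mean: 5.533.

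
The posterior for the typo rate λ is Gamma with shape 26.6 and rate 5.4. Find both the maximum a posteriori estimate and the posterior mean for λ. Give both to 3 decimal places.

Mode = (α−1)/β = 25.6/5.4 = 4.741.
Mean = α/β = 26.6/5.4 = 4.926.

MAP: 4.741. Posterior mean: 4.926.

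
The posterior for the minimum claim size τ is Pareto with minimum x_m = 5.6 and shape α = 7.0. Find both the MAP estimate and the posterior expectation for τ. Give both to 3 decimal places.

The Pareto density is strictly decreasing on [x_m, ∞), so the mode is x_m = 5.600.
Mean = α·x_m/(α−1) = 7.0·5.6/6.0 = 6.533.

MAP = 5.600, posterior mean = 6.533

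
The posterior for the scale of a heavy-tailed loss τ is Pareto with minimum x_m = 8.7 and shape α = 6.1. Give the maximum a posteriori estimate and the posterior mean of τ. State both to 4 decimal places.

MAP = 8.7000, posterior mean = 10.4059

The Pareto density is strictly decreasing on [x_m, ∞), so the mode is x_m = 8.7000.
Mean = α·x_m/(α−1) = 6.1·8.7/5.1 = 10.4059.
Mean > mode: the posterior has a right tail.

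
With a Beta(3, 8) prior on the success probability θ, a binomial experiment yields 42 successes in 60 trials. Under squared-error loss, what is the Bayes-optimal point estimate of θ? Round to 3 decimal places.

0.634

Posterior: Beta(3+42, 8+18) = Beta(45, 26).
Mode = (45−1)/(45+26−2) = 44/69 = 0.638.
Mean = 45/(45+26) = 45/71 = 0.634.
Squared-error loss ⇒ the optimal estimator is the posterior mean.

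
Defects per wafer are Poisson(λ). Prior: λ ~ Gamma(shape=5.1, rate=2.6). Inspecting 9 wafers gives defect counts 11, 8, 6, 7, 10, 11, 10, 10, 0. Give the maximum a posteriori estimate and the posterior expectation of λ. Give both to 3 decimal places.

MAP = 6.647, posterior mean = 6.733

Σ counts = 73. Posterior: Gamma(shape = 5.1+73 = 78.1, rate = 2.6+9 = 11.6).
Mode = (α−1)/β = 77.1/11.6 = 6.647.
Mean = α/β = 78.1/11.6 = 6.733.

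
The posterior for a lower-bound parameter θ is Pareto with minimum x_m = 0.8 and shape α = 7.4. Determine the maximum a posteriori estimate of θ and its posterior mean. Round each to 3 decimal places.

The Pareto density is strictly decreasing on [x_m, ∞), so the mode is x_m = 0.800.
Mean = α·x_m/(α−1) = 7.4·0.8/6.4 = 0.925.
Mean > mode: the posterior has a right tail.

MAP = 0.800, posterior mean = 0.925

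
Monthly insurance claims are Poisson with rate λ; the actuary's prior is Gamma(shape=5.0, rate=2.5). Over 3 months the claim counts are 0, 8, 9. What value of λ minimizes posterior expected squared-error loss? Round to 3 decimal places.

Σ counts = 17. Posterior: Gamma(shape = 5.0+17 = 22.0, rate = 2.5+3 = 5.5).
Mode = (α−1)/β = 21.0/5.5 = 3.818.
Mean = α/β = 22.0/5.5 = 4.000.
Squared-error loss ⇒ the optimal estimator is the posterior mean.

4.000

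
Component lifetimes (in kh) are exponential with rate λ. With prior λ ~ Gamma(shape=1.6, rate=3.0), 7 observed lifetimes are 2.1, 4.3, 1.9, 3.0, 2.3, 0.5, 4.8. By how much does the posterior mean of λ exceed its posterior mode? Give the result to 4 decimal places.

0.0457

Σ times = 18.9. Posterior: Gamma(shape = 1.6+7 = 8.6, rate = 3.0+18.9 = 21.9).
Mode = (α−1)/β = 7.6/21.9 = 0.3470.
Mean = α/β = 8.6/21.9 = 0.3927.
Difference = 0.3927 − 0.3470 = 0.0457.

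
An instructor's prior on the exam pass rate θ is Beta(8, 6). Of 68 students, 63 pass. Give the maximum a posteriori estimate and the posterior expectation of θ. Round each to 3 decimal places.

Posterior: Beta(8+63, 6+5) = Beta(71, 11).
Mode = (71−1)/(71+11−2) = 70/80 = 0.875.
Mean = 71/(71+11) = 71/82 = 0.866.
The mean is pulled below the mode by the posterior's left skew.

MAP = 0.875; posterior mean = 0.866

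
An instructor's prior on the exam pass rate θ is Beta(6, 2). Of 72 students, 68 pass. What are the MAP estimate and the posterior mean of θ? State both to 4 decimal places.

MAP = 0.9359; posterior mean = 0.9250

Posterior: Beta(6+68, 2+4) = Beta(74, 6).
Mode = (74−1)/(74+6−2) = 73/78 = 0.9359.
Mean = 74/(74+6) = 74/80 = 0.9250.
The posterior is left-skewed, so the mode exceeds the mean.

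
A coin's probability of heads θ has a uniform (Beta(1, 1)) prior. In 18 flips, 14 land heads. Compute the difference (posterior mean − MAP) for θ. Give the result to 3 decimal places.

-0.028

Posterior: Beta(1+14, 1+4) = Beta(15, 5).
Mode = (15−1)/(15+5−2) = 14/18 = 0.778.
With a flat prior the MAP equals the MLE, 14/18.
Mean = 15/(15+5) = 15/20 = 0.750.
Difference = 0.750 − 0.778 = -0.028.
Left-skewed posterior ⇒ mean < mode.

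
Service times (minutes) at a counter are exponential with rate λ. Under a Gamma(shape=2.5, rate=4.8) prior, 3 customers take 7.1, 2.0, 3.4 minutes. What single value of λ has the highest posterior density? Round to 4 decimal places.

0.2601

Σ times = 12.5. Posterior: Gamma(shape = 2.5+3 = 5.5, rate = 4.8+12.5 = 17.3).
Mode = (α−1)/β = 4.5/17.3 = 0.2601.
Mean = α/β = 5.5/17.3 = 0.3179.
This is the posterior mode — the MAP estimate.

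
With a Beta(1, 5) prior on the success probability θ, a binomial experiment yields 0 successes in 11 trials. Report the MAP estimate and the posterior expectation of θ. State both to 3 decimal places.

MAP = 0.000, posterior mean = 0.059

Posterior: Beta(1+0, 5+11) = Beta(1, 16).
Since α = 1 ≤ 1 and β > 1, the Beta density is monotone decreasing on [0,1]; the mode is at 0.
Mean = 1/(1+16) = 0.059.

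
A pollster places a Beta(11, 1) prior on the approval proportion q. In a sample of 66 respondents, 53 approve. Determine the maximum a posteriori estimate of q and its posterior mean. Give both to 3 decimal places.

Posterior: Beta(11+53, 1+13) = Beta(64, 14).
Mode = (64−1)/(64+14−2) = 63/76 = 0.829.
Mean = 64/(64+14) = 64/78 = 0.821.
The mean is pulled below the mode by the posterior's left skew.

maximum a posteriori estimate = 0.829, posterior mean = 0.821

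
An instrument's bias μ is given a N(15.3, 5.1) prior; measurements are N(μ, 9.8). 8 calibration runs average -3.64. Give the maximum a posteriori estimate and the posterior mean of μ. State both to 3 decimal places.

Posterior for μ is Normal. Precision-weighted mean: (1/5.1·15.3 + 8/9.8·-3.64) / (1/5.1 + 8/9.8) = 0.028.
A Normal posterior is symmetric, so mode = mean.

maximum a posteriori estimate = 0.028, posterior mean = 0.028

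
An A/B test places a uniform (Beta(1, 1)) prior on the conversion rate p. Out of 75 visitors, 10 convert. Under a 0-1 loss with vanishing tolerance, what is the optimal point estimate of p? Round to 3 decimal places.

0.133

Posterior: Beta(1+10, 1+65) = Beta(11, 66).
Mode = (11−1)/(11+66−2) = 10/75 = 0.133.
Mean = 11/(11+66) = 11/77 = 0.143.
This is the posterior mode — the MAP estimate.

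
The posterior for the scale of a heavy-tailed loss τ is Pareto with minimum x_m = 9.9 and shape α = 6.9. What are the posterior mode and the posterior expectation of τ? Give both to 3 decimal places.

The Pareto density is strictly decreasing on [x_m, ∞), so the mode is x_m = 9.900.
Mean = α·x_m/(α−1) = 6.9·9.9/5.9 = 11.578.

MAP = 9.900, posterior mean = 11.578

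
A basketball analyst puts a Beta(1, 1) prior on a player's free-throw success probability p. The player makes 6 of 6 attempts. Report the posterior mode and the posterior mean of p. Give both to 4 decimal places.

Posterior: Beta(1+6, 1+0) = Beta(7, 1).
Since β = 1 ≤ 1 and α > 1, the Beta density is monotone increasing on [0,1]; the mode is at 1.
Mean = 7/(7+1) = 0.8750.
The mean is pulled below the mode by the posterior's left skew.

posterior mode = 1.0000, posterior mean = 0.8750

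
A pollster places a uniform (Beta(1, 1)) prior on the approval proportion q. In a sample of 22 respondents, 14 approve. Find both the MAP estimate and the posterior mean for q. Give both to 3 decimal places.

MAP = 0.636; posterior mean = 0.625

Posterior: Beta(1+14, 1+8) = Beta(15, 9).
Mode = (15−1)/(15+9−2) = 14/22 = 0.636.
With a flat prior the MAP equals the MLE, 14/22.
Mean = 15/(15+9) = 15/24 = 0.625.
The posterior is left-skewed, so the mode exceeds the mean.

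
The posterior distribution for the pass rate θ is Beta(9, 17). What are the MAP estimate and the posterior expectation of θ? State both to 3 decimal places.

θ_MAP = 0.333, E[θ|data] = 0.346

Mode = (9−1)/(9+17−2) = 8/24 = 0.333.
Mean = 9/(9+17) = 9/26 = 0.346.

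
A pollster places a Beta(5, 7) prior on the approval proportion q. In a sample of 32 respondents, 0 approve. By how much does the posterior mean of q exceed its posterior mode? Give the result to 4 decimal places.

0.0184

Posterior: Beta(5+0, 7+32) = Beta(5, 39).
Mode = (5−1)/(5+39−2) = 4/42 = 0.0952.
Mean = 5/(5+39) = 5/44 = 0.1136.
Difference = 0.1136 − 0.0952 = 0.0184.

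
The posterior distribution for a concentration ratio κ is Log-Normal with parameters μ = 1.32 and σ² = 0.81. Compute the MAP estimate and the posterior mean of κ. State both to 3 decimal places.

MAP = 1.665; posterior mean = 5.613

Mode = exp(μ − σ²) = exp(0.51) = 1.665.
Mean = exp(μ + σ²/2) = exp(1.725) = 5.613.
The mean is pulled above the mode by the posterior's right skew.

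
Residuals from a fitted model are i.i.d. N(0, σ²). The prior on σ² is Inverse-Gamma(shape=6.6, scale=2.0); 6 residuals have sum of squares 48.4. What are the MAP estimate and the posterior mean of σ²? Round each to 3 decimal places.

Posterior: Inverse-Gamma(shape = 6.6+6/2 = 9.6, scale = 2.0+48.4/2 = 26.2).
Mode = β/(α+1) = 26.2/10.6 = 2.472.
Mean = β/(α−1) = 26.2/8.6 = 3.047.
The mean is pulled above the mode by the posterior's right skew.

MAP = 2.472; posterior mean = 3.047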